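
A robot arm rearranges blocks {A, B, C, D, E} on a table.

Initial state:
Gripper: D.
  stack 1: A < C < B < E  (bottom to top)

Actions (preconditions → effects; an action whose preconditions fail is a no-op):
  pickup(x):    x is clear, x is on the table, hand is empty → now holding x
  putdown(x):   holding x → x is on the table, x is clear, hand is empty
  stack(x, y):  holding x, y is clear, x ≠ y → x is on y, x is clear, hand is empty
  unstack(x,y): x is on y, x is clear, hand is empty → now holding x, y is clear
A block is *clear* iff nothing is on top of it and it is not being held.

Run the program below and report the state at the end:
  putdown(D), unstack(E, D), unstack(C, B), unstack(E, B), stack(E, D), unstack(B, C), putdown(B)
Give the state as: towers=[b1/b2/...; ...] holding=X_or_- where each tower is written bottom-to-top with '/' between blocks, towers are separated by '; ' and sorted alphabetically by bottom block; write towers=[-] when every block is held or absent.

towers=[A/C; B; D/E] holding=-

step 1 (putdown(D)): towers=[A/C/B/E; D] holding=-
step 2 (unstack(E, D)) [no-op]: towers=[A/C/B/E; D] holding=-
step 3 (unstack(C, B)) [no-op]: towers=[A/C/B/E; D] holding=-
step 4 (unstack(E, B)): towers=[A/C/B; D] holding=E
step 5 (stack(E, D)): towers=[A/C/B; D/E] holding=-
step 6 (unstack(B, C)): towers=[A/C; D/E] holding=B
step 7 (putdown(B)): towers=[A/C; B; D/E] holding=-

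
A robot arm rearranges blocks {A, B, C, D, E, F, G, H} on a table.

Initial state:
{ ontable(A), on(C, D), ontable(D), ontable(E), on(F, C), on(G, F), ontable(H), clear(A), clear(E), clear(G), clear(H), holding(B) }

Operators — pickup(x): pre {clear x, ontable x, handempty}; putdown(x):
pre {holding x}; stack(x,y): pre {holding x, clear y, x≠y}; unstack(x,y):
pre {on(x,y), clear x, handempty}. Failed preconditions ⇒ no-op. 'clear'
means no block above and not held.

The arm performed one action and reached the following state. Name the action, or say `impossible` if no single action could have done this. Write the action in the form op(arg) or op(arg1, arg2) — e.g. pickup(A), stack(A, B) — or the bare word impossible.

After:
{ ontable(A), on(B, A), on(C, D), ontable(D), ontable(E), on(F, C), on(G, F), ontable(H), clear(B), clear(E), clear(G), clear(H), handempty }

stack(B, A)

target: towers=[A/B; D/C/F/G; E; H] holding=-
        putdown(B) → towers=[A; B; D/C/F/G; E; H] holding=-
       stack(B, G) → towers=[A; D/C/F/G/B; E; H] holding=-
       stack(B, A) → towers=[A/B; D/C/F/G; E; H] holding=-  ← match
       stack(B, E) → towers=[A; D/C/F/G; E/B; H] holding=-
       stack(B, H) → towers=[A; D/C/F/G; E; H/B] holding=-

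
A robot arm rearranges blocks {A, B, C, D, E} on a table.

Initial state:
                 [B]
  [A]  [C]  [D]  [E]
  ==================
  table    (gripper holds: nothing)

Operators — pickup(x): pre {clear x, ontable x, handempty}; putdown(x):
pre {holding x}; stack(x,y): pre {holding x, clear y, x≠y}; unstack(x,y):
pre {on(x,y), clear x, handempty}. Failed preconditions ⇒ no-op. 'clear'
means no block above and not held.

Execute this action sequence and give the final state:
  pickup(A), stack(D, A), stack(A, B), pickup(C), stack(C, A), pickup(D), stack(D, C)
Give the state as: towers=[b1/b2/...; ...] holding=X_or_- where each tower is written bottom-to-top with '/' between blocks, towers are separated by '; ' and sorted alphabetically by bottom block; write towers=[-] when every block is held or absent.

step 1 (pickup(A)): towers=[C; D; E/B] holding=A
step 2 (stack(D, A)) [no-op]: towers=[C; D; E/B] holding=A
step 3 (stack(A, B)): towers=[C; D; E/B/A] holding=-
step 4 (pickup(C)): towers=[D; E/B/A] holding=C
step 5 (stack(C, A)): towers=[D; E/B/A/C] holding=-
step 6 (pickup(D)): towers=[E/B/A/C] holding=D
step 7 (stack(D, C)): towers=[E/B/A/C/D] holding=-

towers=[E/B/A/C/D] holding=-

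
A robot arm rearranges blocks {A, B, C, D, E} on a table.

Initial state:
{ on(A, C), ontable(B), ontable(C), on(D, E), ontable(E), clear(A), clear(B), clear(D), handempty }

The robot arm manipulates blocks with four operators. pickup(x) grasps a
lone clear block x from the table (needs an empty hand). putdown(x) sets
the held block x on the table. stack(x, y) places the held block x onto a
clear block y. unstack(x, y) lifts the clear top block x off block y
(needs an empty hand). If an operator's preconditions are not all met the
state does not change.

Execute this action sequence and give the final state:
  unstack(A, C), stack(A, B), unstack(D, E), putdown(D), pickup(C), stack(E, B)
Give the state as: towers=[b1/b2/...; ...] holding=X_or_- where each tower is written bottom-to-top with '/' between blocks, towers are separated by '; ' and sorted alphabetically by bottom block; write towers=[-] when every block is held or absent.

step 1 (unstack(A, C)): towers=[B; C; E/D] holding=A
step 2 (stack(A, B)): towers=[B/A; C; E/D] holding=-
step 3 (unstack(D, E)): towers=[B/A; C; E] holding=D
step 4 (putdown(D)): towers=[B/A; C; D; E] holding=-
step 5 (pickup(C)): towers=[B/A; D; E] holding=C
step 6 (stack(E, B)) [no-op]: towers=[B/A; D; E] holding=C

towers=[B/A; D; E] holding=C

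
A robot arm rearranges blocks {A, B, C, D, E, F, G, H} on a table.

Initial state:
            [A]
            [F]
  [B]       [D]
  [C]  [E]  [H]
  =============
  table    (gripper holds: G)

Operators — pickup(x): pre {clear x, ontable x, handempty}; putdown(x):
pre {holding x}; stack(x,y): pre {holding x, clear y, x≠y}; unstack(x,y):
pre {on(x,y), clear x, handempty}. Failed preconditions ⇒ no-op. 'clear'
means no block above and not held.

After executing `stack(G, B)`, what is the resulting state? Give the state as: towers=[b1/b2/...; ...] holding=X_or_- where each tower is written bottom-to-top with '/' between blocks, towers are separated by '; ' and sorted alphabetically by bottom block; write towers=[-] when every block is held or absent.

before: towers=[C/B; E; H/D/F/A] holding=G
pre[stack(G, B)]: holding(G) ok, clear(B) ok, G≠B ok
all met → apply stack(G, B)
after:  towers=[C/B/G; E; H/D/F/A] holding=-

towers=[C/B/G; E; H/D/F/A] holding=-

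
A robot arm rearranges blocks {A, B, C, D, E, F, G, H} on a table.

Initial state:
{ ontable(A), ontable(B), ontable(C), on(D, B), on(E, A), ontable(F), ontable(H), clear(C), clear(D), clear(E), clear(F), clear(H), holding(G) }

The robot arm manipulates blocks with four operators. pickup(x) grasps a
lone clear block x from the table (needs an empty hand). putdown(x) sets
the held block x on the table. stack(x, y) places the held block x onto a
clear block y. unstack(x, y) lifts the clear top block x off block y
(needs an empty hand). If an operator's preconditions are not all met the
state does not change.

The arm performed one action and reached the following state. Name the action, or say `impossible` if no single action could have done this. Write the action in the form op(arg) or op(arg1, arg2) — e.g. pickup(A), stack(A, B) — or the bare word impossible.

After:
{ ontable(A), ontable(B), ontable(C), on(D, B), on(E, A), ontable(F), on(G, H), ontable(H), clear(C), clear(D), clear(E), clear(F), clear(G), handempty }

target: towers=[A/E; B/D; C; F; H/G] holding=-
        putdown(G) → towers=[A/E; B/D; C; F; G; H] holding=-
       stack(G, E) → towers=[A/E/G; B/D; C; F; H] holding=-
       stack(G, H) → towers=[A/E; B/D; C; F; H/G] holding=-  ← match
       stack(G, F) → towers=[A/E; B/D; C; F/G; H] holding=-
       stack(G, D) → towers=[A/E; B/D/G; C; F; H] holding=-
       stack(G, C) → towers=[A/E; B/D; C/G; F; H] holding=-

stack(G, H)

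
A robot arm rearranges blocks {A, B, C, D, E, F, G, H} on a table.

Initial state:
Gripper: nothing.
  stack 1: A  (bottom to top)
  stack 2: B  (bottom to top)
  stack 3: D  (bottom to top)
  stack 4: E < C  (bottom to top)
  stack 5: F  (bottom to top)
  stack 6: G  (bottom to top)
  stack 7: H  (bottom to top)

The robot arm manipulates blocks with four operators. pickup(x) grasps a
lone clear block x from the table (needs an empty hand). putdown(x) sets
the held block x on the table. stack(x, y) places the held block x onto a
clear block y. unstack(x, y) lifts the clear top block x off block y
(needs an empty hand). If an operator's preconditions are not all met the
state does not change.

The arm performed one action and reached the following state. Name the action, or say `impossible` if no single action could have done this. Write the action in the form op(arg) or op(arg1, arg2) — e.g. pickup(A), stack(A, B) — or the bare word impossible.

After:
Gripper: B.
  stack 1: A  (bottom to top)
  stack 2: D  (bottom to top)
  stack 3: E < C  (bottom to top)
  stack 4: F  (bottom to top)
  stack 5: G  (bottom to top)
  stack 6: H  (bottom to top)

target: towers=[A; D; E/C; F; G; H] holding=B
         pickup(G) → towers=[A; B; D; E/C; F; H] holding=G
         pickup(A) → towers=[B; D; E/C; F; G; H] holding=A
         pickup(H) → towers=[A; B; D; E/C; F; G] holding=H
         pickup(B) → towers=[A; D; E/C; F; G; H] holding=B  ← match
         pickup(F) → towers=[A; B; D; E/C; G; H] holding=F
         pickup(D) → towers=[A; B; E/C; F; G; H] holding=D
     unstack(C, E) → towers=[A; B; D; E; F; G; H] holding=C

pickup(B)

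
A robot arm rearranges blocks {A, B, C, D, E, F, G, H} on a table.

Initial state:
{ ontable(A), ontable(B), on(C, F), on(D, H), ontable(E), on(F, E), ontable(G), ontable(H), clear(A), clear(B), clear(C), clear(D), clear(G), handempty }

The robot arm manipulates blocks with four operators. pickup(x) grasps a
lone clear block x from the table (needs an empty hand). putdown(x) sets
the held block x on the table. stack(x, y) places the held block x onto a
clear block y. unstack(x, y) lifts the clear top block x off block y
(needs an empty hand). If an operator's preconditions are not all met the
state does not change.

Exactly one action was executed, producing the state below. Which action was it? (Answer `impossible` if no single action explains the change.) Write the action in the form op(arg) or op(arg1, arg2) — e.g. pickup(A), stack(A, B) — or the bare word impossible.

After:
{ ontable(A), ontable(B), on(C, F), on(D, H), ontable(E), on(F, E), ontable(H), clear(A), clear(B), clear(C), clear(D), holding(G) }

pickup(G)

target: towers=[A; B; E/F/C; H/D] holding=G
         pickup(G) → towers=[A; B; E/F/C; H/D] holding=G  ← match
         pickup(A) → towers=[B; E/F/C; G; H/D] holding=A
         pickup(B) → towers=[A; E/F/C; G; H/D] holding=B
     unstack(D, H) → towers=[A; B; E/F/C; G; H] holding=D
     unstack(C, F) → towers=[A; B; E/F; G; H/D] holding=C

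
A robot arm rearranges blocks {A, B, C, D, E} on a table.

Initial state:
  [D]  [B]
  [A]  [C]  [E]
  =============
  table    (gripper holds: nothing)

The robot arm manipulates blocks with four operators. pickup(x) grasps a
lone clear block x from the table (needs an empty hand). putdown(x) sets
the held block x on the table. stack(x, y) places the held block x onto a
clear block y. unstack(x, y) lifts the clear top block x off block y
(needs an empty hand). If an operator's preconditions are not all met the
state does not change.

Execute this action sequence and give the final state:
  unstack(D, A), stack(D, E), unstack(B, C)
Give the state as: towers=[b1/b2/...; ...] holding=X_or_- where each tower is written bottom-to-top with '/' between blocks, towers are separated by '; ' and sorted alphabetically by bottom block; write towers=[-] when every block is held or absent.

towers=[A; C; E/D] holding=B

step 1 (unstack(D, A)): towers=[A; C/B; E] holding=D
step 2 (stack(D, E)): towers=[A; C/B; E/D] holding=-
step 3 (unstack(B, C)): towers=[A; C; E/D] holding=B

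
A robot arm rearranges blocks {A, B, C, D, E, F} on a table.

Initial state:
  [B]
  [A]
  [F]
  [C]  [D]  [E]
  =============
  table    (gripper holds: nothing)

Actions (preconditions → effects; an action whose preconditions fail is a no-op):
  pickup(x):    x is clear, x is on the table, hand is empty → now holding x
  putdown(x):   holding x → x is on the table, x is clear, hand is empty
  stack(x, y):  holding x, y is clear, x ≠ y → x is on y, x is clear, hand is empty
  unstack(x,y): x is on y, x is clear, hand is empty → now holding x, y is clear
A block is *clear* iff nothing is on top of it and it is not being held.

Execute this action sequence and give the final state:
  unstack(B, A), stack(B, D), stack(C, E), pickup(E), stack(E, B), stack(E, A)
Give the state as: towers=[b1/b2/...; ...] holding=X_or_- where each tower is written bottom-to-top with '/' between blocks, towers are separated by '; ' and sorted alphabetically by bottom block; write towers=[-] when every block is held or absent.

step 1 (unstack(B, A)): towers=[C/F/A; D; E] holding=B
step 2 (stack(B, D)): towers=[C/F/A; D/B; E] holding=-
step 3 (stack(C, E)) [no-op]: towers=[C/F/A; D/B; E] holding=-
step 4 (pickup(E)): towers=[C/F/A; D/B] holding=E
step 5 (stack(E, B)): towers=[C/F/A; D/B/E] holding=-
step 6 (stack(E, A)) [no-op]: towers=[C/F/A; D/B/E] holding=-

towers=[C/F/A; D/B/E] holding=-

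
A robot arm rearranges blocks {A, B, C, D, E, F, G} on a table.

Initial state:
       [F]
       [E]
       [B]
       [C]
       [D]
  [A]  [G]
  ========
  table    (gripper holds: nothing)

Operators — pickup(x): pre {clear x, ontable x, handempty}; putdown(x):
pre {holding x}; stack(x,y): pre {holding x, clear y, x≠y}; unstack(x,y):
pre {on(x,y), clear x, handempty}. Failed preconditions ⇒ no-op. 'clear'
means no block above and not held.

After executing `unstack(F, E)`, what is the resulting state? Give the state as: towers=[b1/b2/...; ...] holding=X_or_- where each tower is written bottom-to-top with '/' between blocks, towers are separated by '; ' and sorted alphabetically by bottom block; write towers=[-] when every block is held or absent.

towers=[A; G/D/C/B/E] holding=F

before: towers=[A; G/D/C/B/E/F] holding=-
pre[unstack(F, E)]: on(F,E) ok, clear(F) ok, handempty ok
all met → apply unstack(F, E)
after:  towers=[A; G/D/C/B/E] holding=F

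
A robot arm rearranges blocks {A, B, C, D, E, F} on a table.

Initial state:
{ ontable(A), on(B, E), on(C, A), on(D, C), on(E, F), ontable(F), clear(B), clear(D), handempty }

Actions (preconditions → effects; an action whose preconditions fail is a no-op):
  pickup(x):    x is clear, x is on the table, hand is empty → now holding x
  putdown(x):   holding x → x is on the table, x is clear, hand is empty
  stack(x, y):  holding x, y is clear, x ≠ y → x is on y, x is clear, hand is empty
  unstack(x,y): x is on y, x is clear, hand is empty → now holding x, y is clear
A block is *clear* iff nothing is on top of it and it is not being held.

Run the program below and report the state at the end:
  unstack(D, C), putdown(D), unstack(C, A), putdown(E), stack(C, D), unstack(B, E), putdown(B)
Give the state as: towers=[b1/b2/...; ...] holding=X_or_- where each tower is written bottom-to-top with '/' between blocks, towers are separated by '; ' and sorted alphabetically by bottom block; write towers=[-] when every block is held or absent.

towers=[A; B; D/C; F/E] holding=-

step 1 (unstack(D, C)): towers=[A/C; F/E/B] holding=D
step 2 (putdown(D)): towers=[A/C; D; F/E/B] holding=-
step 3 (unstack(C, A)): towers=[A; D; F/E/B] holding=C
step 4 (putdown(E)) [no-op]: towers=[A; D; F/E/B] holding=C
step 5 (stack(C, D)): towers=[A; D/C; F/E/B] holding=-
step 6 (unstack(B, E)): towers=[A; D/C; F/E] holding=B
step 7 (putdown(B)): towers=[A; B; D/C; F/E] holding=-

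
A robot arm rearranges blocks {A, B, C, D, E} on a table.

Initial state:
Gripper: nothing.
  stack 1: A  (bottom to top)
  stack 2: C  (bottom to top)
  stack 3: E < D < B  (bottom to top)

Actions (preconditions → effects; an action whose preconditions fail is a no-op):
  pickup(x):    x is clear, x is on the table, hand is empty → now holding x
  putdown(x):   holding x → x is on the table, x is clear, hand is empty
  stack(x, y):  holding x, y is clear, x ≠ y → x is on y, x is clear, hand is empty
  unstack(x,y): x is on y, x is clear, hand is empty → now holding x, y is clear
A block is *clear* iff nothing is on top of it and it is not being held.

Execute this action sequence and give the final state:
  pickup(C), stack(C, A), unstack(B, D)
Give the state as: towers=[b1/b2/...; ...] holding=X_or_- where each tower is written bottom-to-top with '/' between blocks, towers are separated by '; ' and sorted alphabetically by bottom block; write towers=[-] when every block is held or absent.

step 1 (pickup(C)): towers=[A; E/D/B] holding=C
step 2 (stack(C, A)): towers=[A/C; E/D/B] holding=-
step 3 (unstack(B, D)): towers=[A/C; E/D] holding=B

towers=[A/C; E/D] holding=B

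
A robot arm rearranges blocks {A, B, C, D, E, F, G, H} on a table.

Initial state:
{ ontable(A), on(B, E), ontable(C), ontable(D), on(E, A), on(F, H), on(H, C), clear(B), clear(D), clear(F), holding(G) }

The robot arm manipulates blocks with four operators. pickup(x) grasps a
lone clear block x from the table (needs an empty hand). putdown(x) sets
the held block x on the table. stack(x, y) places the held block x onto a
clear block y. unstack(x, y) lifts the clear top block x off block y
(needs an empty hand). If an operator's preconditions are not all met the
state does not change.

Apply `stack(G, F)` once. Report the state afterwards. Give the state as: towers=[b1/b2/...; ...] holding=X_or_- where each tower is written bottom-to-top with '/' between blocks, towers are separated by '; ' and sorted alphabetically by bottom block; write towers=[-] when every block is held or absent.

before: towers=[A/E/B; C/H/F; D] holding=G
pre[stack(G, F)]: holding(G) ✓, clear(F) ✓, G≠F ✓
all met → apply stack(G, F)
after:  towers=[A/E/B; C/H/F/G; D] holding=-

towers=[A/E/B; C/H/F/G; D] holding=-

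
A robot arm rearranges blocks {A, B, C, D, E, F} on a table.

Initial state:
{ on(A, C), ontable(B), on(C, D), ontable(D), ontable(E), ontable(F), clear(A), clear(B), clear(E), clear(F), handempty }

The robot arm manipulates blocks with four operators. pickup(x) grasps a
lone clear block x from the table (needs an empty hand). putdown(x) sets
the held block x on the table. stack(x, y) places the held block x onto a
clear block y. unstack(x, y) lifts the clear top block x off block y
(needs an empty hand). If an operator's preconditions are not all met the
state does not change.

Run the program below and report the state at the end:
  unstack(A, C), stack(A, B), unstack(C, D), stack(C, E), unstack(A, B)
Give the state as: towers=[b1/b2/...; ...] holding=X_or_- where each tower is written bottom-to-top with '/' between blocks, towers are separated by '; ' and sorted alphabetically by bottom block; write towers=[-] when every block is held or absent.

step 1 (unstack(A, C)): towers=[B; D/C; E; F] holding=A
step 2 (stack(A, B)): towers=[B/A; D/C; E; F] holding=-
step 3 (unstack(C, D)): towers=[B/A; D; E; F] holding=C
step 4 (stack(C, E)): towers=[B/A; D; E/C; F] holding=-
step 5 (unstack(A, B)): towers=[B; D; E/C; F] holding=A

towers=[B; D; E/C; F] holding=A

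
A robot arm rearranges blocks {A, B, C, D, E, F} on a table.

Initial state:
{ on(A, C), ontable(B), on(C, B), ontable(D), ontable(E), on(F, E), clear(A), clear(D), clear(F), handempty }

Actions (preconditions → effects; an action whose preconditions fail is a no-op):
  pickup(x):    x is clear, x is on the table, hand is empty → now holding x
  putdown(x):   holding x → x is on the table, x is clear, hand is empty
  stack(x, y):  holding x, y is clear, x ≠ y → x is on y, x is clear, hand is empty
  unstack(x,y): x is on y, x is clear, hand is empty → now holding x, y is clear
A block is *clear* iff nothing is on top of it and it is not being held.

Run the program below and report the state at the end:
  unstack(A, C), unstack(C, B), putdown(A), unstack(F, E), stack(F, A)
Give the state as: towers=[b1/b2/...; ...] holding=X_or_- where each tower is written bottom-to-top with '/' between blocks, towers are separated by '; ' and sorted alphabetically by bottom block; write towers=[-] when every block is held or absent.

towers=[A/F; B/C; D; E] holding=-

step 1 (unstack(A, C)): towers=[B/C; D; E/F] holding=A
step 2 (unstack(C, B)) [no-op]: towers=[B/C; D; E/F] holding=A
step 3 (putdown(A)): towers=[A; B/C; D; E/F] holding=-
step 4 (unstack(F, E)): towers=[A; B/C; D; E] holding=F
step 5 (stack(F, A)): towers=[A/F; B/C; D; E] holding=-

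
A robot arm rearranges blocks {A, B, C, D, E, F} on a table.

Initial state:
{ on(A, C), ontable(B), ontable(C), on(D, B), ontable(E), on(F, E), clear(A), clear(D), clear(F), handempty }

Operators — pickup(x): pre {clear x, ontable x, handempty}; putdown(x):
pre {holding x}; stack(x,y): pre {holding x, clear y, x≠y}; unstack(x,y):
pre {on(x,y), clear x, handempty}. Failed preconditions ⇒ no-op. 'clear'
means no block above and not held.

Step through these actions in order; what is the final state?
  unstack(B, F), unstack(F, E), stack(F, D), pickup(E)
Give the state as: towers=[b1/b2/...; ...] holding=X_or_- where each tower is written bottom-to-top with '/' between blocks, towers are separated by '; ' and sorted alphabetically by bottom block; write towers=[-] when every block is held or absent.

towers=[B/D/F; C/A] holding=E

step 1 (unstack(B, F)) [no-op]: towers=[B/D; C/A; E/F] holding=-
step 2 (unstack(F, E)): towers=[B/D; C/A; E] holding=F
step 3 (stack(F, D)): towers=[B/D/F; C/A; E] holding=-
step 4 (pickup(E)): towers=[B/D/F; C/A] holding=E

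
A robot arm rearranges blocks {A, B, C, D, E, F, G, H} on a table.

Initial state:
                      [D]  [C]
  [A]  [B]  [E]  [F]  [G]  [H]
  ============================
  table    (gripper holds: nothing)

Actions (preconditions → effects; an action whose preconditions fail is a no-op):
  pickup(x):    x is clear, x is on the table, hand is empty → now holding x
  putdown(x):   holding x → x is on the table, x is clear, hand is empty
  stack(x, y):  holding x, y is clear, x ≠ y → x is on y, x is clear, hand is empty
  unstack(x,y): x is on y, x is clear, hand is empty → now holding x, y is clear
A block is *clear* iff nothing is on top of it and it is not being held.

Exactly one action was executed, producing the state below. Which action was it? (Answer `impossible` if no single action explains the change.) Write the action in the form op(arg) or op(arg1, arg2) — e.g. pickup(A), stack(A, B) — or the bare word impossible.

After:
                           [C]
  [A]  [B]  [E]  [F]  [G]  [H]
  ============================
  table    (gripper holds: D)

target: towers=[A; B; E; F; G; H/C] holding=D
         pickup(A) → towers=[B; E; F; G/D; H/C] holding=A
         pickup(E) → towers=[A; B; F; G/D; H/C] holding=E
         pickup(B) → towers=[A; E; F; G/D; H/C] holding=B
         pickup(F) → towers=[A; B; E; G/D; H/C] holding=F
     unstack(D, G) → towers=[A; B; E; F; G; H/C] holding=D  ← match
     unstack(C, H) → towers=[A; B; E; F; G/D; H] holding=C

unstack(D, G)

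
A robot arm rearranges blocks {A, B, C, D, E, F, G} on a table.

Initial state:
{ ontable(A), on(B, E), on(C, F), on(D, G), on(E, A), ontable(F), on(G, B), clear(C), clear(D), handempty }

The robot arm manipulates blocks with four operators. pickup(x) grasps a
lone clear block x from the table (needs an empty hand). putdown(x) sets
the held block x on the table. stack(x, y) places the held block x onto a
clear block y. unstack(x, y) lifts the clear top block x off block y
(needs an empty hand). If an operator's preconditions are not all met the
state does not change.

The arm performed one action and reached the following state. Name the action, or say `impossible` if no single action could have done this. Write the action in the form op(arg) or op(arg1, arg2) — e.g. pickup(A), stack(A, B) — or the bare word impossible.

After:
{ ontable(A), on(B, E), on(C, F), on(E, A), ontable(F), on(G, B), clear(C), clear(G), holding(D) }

target: towers=[A/E/B/G; F/C] holding=D
     unstack(D, G) → towers=[A/E/B/G; F/C] holding=D  ← match
     unstack(C, F) → towers=[A/E/B/G/D; F] holding=C

unstack(D, G)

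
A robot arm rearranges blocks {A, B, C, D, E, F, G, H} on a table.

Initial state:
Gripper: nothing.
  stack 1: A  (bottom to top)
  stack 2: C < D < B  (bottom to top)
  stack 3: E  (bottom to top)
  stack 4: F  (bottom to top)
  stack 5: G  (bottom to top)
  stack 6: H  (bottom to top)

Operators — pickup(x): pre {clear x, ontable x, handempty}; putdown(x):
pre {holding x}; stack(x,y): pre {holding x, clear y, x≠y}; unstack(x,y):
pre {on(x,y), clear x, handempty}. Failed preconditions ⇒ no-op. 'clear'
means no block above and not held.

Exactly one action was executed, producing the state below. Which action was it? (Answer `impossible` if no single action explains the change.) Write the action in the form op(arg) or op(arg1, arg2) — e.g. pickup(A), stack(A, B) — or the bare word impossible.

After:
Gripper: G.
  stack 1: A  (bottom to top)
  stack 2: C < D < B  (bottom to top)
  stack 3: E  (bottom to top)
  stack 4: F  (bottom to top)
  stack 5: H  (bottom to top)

target: towers=[A; C/D/B; E; F; H] holding=G
         pickup(G) → towers=[A; C/D/B; E; F; H] holding=G  ← match
         pickup(A) → towers=[C/D/B; E; F; G; H] holding=A
         pickup(E) → towers=[A; C/D/B; F; G; H] holding=E
         pickup(H) → towers=[A; C/D/B; E; F; G] holding=H
     unstack(B, D) → towers=[A; C/D; E; F; G; H] holding=B
         pickup(F) → towers=[A; C/D/B; E; G; H] holding=F

pickup(G)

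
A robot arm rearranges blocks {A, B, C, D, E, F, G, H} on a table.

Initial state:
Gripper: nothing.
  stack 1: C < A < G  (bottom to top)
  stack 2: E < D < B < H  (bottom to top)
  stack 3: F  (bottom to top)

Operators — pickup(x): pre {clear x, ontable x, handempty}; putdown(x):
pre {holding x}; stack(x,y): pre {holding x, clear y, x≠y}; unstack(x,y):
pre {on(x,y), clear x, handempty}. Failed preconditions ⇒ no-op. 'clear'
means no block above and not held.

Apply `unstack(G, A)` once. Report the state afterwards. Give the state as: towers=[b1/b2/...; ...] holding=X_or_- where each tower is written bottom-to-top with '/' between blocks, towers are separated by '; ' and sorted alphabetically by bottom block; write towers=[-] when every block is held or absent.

before: towers=[C/A/G; E/D/B/H; F] holding=-
pre[unstack(G, A)]: on(G,A) yes, clear(G) yes, handempty yes
all met → apply unstack(G, A)
after:  towers=[C/A; E/D/B/H; F] holding=G

towers=[C/A; E/D/B/H; F] holding=G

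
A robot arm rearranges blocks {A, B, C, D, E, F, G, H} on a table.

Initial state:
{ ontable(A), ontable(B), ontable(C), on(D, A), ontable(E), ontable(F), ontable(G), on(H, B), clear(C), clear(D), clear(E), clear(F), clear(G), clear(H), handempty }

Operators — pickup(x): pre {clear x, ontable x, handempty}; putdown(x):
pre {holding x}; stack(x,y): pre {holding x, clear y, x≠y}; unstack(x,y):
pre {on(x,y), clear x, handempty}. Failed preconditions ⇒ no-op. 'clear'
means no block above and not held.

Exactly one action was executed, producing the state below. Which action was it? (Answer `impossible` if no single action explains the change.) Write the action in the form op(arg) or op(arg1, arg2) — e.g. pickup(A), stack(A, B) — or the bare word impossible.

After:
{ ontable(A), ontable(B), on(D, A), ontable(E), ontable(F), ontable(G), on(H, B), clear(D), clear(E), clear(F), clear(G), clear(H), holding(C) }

pickup(C)

target: towers=[A/D; B/H; E; F; G] holding=C
         pickup(G) → towers=[A/D; B/H; C; E; F] holding=G
         pickup(E) → towers=[A/D; B/H; C; F; G] holding=E
     unstack(H, B) → towers=[A/D; B; C; E; F; G] holding=H
         pickup(F) → towers=[A/D; B/H; C; E; G] holding=F
     unstack(D, A) → towers=[A; B/H; C; E; F; G] holding=D
         pickup(C) → towers=[A/D; B/H; E; F; G] holding=C  ← match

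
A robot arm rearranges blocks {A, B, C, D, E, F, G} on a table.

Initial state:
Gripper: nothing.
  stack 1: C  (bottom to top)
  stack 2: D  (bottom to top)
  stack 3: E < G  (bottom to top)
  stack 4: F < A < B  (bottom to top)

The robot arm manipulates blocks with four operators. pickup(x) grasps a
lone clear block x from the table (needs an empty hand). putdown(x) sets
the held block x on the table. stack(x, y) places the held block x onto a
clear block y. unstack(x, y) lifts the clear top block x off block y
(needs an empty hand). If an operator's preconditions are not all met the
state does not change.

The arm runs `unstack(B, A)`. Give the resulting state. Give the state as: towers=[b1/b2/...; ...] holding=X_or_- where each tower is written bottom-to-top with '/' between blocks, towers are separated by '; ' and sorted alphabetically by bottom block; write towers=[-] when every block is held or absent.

towers=[C; D; E/G; F/A] holding=B

before: towers=[C; D; E/G; F/A/B] holding=-
pre[unstack(B, A)]: on(B,A) ok, clear(B) ok, handempty ok
all met → apply unstack(B, A)
after:  towers=[C; D; E/G; F/A] holding=B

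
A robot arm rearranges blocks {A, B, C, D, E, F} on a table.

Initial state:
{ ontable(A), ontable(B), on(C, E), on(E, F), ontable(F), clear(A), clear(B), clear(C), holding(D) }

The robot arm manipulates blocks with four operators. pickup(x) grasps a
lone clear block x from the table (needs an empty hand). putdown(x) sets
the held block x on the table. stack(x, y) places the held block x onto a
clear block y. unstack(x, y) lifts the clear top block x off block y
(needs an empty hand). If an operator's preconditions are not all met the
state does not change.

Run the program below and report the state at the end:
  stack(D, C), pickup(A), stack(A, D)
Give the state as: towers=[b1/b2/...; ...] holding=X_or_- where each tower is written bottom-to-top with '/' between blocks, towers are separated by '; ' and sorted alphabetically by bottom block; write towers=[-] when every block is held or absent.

step 1 (stack(D, C)): towers=[A; B; F/E/C/D] holding=-
step 2 (pickup(A)): towers=[B; F/E/C/D] holding=A
step 3 (stack(A, D)): towers=[B; F/E/C/D/A] holding=-

towers=[B; F/E/C/D/A] holding=-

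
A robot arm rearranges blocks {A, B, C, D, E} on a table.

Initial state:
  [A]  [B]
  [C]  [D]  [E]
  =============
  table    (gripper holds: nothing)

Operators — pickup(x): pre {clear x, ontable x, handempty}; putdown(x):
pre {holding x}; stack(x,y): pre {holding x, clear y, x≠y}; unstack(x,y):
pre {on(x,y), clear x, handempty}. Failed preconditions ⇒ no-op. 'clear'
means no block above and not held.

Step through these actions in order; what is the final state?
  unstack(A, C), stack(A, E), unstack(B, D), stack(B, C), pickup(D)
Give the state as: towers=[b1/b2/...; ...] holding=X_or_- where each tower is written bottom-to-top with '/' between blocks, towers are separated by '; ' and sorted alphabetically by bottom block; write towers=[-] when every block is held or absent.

step 1 (unstack(A, C)): towers=[C; D/B; E] holding=A
step 2 (stack(A, E)): towers=[C; D/B; E/A] holding=-
step 3 (unstack(B, D)): towers=[C; D; E/A] holding=B
step 4 (stack(B, C)): towers=[C/B; D; E/A] holding=-
step 5 (pickup(D)): towers=[C/B; E/A] holding=D

towers=[C/B; E/A] holding=D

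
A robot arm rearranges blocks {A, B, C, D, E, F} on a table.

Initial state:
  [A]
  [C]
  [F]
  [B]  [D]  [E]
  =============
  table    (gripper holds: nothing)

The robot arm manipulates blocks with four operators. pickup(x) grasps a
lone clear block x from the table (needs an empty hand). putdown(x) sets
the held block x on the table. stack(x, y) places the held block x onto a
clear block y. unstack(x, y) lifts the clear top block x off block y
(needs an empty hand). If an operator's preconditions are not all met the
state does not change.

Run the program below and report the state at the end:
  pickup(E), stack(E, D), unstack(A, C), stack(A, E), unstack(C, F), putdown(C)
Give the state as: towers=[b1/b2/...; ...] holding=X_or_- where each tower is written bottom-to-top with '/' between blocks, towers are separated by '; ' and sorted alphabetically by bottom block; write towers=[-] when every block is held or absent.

towers=[B/F; C; D/E/A] holding=-

step 1 (pickup(E)): towers=[B/F/C/A; D] holding=E
step 2 (stack(E, D)): towers=[B/F/C/A; D/E] holding=-
step 3 (unstack(A, C)): towers=[B/F/C; D/E] holding=A
step 4 (stack(A, E)): towers=[B/F/C; D/E/A] holding=-
step 5 (unstack(C, F)): towers=[B/F; D/E/A] holding=C
step 6 (putdown(C)): towers=[B/F; C; D/E/A] holding=-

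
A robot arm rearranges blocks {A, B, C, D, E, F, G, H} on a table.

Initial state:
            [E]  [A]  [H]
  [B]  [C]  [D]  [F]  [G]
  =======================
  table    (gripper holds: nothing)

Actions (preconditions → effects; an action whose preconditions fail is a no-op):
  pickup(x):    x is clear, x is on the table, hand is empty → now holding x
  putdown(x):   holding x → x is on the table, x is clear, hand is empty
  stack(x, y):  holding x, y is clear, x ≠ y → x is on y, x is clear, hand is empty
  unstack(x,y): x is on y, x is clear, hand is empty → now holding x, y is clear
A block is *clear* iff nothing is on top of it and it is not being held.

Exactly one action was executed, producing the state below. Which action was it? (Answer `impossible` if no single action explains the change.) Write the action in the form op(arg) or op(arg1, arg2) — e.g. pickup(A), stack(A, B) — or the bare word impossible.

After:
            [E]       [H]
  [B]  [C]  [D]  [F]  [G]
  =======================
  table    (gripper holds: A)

target: towers=[B; C; D/E; F; G/H] holding=A
     unstack(A, F) → towers=[B; C; D/E; F; G/H] holding=A  ← match
     unstack(E, D) → towers=[B; C; D; F/A; G/H] holding=E
     unstack(H, G) → towers=[B; C; D/E; F/A; G] holding=H
         pickup(B) → towers=[C; D/E; F/A; G/H] holding=B
         pickup(C) → towers=[B; D/E; F/A; G/H] holding=C

unstack(A, F)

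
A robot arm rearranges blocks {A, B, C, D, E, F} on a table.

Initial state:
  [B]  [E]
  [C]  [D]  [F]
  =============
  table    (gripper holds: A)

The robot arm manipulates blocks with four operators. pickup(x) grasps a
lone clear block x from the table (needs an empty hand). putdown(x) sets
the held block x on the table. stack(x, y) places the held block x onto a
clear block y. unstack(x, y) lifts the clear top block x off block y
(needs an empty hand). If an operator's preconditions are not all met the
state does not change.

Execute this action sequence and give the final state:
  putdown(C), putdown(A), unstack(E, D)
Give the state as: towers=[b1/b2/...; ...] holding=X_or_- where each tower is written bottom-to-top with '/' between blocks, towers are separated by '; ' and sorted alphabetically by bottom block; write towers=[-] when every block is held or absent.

step 1 (putdown(C)) [no-op]: towers=[C/B; D/E; F] holding=A
step 2 (putdown(A)): towers=[A; C/B; D/E; F] holding=-
step 3 (unstack(E, D)): towers=[A; C/B; D; F] holding=E

towers=[A; C/B; D; F] holding=E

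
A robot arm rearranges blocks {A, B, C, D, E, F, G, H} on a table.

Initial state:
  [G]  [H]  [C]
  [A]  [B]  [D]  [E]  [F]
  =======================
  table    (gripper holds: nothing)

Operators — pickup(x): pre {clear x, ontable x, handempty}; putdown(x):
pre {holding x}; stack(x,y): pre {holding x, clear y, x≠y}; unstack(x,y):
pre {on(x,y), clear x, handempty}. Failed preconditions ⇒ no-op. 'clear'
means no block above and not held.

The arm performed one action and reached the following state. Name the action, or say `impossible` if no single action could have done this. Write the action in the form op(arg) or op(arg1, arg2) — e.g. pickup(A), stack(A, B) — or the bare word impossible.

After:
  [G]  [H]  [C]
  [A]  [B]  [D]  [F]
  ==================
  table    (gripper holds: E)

pickup(E)

target: towers=[A/G; B/H; D/C; F] holding=E
     unstack(G, A) → towers=[A; B/H; D/C; E; F] holding=G
         pickup(E) → towers=[A/G; B/H; D/C; F] holding=E  ← match
     unstack(H, B) → towers=[A/G; B; D/C; E; F] holding=H
         pickup(F) → towers=[A/G; B/H; D/C; E] holding=F
     unstack(C, D) → towers=[A/G; B/H; D; E; F] holding=C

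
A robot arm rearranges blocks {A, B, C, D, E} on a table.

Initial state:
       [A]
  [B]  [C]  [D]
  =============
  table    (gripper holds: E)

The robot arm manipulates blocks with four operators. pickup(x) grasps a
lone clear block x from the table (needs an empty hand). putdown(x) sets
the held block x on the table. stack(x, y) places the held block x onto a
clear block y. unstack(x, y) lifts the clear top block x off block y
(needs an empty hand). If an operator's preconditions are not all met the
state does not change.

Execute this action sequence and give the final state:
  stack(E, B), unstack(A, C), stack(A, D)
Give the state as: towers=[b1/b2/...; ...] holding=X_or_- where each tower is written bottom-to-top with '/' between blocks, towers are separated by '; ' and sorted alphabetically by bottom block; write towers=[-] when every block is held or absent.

towers=[B/E; C; D/A] holding=-

step 1 (stack(E, B)): towers=[B/E; C/A; D] holding=-
step 2 (unstack(A, C)): towers=[B/E; C; D] holding=A
step 3 (stack(A, D)): towers=[B/E; C; D/A] holding=-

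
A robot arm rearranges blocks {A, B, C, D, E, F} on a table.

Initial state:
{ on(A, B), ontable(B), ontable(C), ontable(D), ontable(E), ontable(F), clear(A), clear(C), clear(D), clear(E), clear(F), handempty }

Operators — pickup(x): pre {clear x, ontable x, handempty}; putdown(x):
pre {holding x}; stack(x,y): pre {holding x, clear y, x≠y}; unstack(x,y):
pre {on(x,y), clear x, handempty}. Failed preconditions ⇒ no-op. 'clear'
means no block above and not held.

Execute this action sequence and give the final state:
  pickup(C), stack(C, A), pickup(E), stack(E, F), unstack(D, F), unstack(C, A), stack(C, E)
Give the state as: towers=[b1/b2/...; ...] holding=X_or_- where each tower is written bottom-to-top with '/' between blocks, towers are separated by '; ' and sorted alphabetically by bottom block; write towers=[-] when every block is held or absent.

towers=[B/A; D; F/E/C] holding=-

step 1 (pickup(C)): towers=[B/A; D; E; F] holding=C
step 2 (stack(C, A)): towers=[B/A/C; D; E; F] holding=-
step 3 (pickup(E)): towers=[B/A/C; D; F] holding=E
step 4 (stack(E, F)): towers=[B/A/C; D; F/E] holding=-
step 5 (unstack(D, F)) [no-op]: towers=[B/A/C; D; F/E] holding=-
step 6 (unstack(C, A)): towers=[B/A; D; F/E] holding=C
step 7 (stack(C, E)): towers=[B/A; D; F/E/C] holding=-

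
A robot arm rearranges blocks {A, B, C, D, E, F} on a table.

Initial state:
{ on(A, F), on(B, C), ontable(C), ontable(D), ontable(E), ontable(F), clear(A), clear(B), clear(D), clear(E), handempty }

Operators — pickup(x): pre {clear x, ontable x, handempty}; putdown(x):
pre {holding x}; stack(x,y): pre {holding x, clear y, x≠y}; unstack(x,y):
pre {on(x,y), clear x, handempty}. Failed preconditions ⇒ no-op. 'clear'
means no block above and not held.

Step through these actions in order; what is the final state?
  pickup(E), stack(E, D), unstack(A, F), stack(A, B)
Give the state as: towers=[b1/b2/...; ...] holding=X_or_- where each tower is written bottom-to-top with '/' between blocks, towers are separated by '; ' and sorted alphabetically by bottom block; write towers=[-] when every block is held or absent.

towers=[C/B/A; D/E; F] holding=-

step 1 (pickup(E)): towers=[C/B; D; F/A] holding=E
step 2 (stack(E, D)): towers=[C/B; D/E; F/A] holding=-
step 3 (unstack(A, F)): towers=[C/B; D/E; F] holding=A
step 4 (stack(A, B)): towers=[C/B/A; D/E; F] holding=-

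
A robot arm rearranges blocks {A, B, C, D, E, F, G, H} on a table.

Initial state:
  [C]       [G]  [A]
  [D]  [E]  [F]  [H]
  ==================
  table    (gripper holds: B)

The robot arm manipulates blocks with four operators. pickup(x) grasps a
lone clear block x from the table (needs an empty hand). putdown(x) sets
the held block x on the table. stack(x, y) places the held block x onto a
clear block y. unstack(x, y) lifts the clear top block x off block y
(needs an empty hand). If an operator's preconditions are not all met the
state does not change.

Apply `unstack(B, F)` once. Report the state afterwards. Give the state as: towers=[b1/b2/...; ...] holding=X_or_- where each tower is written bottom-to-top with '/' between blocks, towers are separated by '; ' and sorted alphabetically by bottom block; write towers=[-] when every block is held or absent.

towers=[D/C; E; F/G; H/A] holding=B

before: towers=[D/C; E; F/G; H/A] holding=B
pre[unstack(B, F)]: on(B,F) fail, clear(B) fail, handempty fail
on(B,F), clear(B), handempty unmet → unstack(B, F) is a no-op
after:  towers=[D/C; E; F/G; H/A] holding=B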